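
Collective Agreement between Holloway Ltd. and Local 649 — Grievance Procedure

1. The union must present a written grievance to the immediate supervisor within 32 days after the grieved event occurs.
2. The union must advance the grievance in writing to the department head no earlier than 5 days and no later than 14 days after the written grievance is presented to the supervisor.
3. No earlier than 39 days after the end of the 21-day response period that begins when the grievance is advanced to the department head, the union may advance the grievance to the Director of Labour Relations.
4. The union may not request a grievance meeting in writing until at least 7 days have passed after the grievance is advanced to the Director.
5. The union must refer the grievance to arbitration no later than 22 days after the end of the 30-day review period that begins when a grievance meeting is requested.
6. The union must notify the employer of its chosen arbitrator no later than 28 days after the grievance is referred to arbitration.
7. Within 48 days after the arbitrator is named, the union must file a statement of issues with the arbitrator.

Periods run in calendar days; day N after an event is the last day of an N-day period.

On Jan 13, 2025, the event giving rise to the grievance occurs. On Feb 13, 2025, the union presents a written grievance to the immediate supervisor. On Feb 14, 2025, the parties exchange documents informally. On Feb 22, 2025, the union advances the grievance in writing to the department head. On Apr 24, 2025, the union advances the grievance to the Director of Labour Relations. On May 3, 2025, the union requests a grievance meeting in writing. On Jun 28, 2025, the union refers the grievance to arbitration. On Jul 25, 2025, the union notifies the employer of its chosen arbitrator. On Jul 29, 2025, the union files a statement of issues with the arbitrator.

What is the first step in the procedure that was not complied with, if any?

Step 1: 32 days after Jan 13, 2025 (when the grieved event occurs) is Feb 14, 2025; Feb 13, 2025 is within that limit.
Step 2: the window is 5–14 days after Feb 13, 2025 (when the written grievance is presented to the supervisor), so Feb 18, 2025 through Feb 27, 2025; Feb 22, 2025 falls inside that range.
Step 3: the earliest permitted date is 39 days after Mar 15, 2025 (end of the 21-day response period, which began when the grievance is advanced to the department head on Feb 22, 2025), i.e. Apr 23, 2025; done Apr 24, 2025 — permitted.
Step 4: the earliest permitted date is 7 days after Apr 24, 2025 (when the grievance is advanced to the Director), i.e. May 1, 2025; done May 3, 2025, after the minimum wait.
Step 5: 22 days after Jun 2, 2025 (end of the 30-day review period, which began when a grievance meeting is requested on May 3, 2025) is Jun 24, 2025; not done until Jun 28, 2025, 4 days after the deadline.
The analysis stops there.

Step 5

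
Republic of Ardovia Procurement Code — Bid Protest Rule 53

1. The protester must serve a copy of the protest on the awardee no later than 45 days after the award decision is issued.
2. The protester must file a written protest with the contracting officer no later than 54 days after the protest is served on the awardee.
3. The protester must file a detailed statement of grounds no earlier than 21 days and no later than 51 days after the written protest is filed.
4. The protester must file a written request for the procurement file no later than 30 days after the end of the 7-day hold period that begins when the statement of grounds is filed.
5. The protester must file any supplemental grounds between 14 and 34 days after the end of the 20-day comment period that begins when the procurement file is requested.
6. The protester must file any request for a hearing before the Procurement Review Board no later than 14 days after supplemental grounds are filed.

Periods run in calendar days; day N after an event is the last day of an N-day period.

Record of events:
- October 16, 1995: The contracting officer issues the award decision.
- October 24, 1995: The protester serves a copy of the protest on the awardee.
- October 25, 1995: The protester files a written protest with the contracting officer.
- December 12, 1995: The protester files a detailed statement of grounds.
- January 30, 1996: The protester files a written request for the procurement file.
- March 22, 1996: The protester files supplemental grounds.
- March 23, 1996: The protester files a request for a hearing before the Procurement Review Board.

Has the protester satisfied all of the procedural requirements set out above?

No

(1) due by October 16, 1995 + 45 days = November 30, 1995; done October 24, 1995 — timely.
(2) due by October 24, 1995 + 54 days = December 17, 1995; done October 25, 1995 — timely.
(3) the permitted window runs from October 25, 1995 + 21 = November 15, 1995 to October 25, 1995 + 51 = December 15, 1995; December 12, 1995 falls inside that range.
(4) due by December 19, 1995 + 30 days = January 18, 1996; January 30, 1996 misses that deadline by 12 days.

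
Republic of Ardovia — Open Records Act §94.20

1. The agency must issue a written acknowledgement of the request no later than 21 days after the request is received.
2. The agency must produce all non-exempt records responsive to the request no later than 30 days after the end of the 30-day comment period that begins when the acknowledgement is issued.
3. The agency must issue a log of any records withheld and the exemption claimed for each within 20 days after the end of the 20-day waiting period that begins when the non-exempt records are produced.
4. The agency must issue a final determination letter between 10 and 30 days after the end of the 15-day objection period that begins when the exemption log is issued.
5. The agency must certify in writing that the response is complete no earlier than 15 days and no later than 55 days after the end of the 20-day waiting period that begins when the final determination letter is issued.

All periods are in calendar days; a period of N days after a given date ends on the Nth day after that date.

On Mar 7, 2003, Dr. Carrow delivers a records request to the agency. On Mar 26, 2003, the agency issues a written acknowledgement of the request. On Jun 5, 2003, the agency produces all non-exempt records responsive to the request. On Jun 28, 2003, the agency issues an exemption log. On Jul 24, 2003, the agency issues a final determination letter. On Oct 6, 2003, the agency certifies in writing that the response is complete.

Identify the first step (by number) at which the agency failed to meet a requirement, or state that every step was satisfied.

Step 2

(1) due by Mar 7, 2003 + 21 days = Mar 28, 2003; completed Mar 26, 2003, before the deadline.
(2) due by Apr 25, 2003 + 30 days = May 25, 2003; not done until Jun 5, 2003, 11 days after the deadline.
The procedure was therefore not followed at step 2.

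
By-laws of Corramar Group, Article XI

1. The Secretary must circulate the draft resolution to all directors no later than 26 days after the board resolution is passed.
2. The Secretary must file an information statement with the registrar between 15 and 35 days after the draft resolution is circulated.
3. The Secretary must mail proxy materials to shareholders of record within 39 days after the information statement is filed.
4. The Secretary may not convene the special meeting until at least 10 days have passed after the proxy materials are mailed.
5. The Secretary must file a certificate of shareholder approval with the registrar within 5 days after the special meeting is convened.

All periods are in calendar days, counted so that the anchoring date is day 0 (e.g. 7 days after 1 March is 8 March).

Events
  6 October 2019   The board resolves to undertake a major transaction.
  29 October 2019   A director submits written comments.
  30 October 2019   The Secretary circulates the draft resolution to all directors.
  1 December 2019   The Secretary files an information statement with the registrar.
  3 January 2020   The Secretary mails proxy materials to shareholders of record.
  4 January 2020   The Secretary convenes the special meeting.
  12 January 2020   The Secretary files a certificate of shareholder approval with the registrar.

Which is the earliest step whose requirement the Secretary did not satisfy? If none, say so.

Step 4

Step 1 — counting 26 days from 6 October 2019 (when the board resolution is passed) gives a deadline of 1 November 2019; completed 30 October 2019, before the deadline.
Step 2 — 15 and 35 days from 30 October 2019 (when the draft resolution is circulated) are 14 November 2019 and 4 December 2019 respectively; done 1 December 2019, which is between those dates.
Step 3 — counting 39 days from 1 December 2019 (when the information statement is filed) gives a deadline of 9 January 2020; done 3 January 2020 — timely.
Step 4 — must wait 10 days from 3 January 2020 (when the proxy materials are mailed), so not before 13 January 2020; done 4 January 2020 — 9 days too early.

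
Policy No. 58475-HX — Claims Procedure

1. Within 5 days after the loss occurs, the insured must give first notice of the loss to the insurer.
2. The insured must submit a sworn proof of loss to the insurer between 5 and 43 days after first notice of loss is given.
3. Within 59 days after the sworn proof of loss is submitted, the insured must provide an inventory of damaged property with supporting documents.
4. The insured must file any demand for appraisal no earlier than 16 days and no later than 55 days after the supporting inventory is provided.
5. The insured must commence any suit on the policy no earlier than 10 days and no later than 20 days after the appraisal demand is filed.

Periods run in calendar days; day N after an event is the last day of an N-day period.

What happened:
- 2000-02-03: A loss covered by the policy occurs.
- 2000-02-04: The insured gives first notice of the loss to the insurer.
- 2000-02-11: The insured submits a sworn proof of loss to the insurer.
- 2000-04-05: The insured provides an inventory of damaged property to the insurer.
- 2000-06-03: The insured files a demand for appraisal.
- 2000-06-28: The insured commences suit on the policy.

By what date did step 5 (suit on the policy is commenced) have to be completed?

2000-06-23

Step 5 runs from 2000-06-03, when the appraisal demand is filed. The window is 10–20 days after 2000-06-03; it closes on 2000-06-23.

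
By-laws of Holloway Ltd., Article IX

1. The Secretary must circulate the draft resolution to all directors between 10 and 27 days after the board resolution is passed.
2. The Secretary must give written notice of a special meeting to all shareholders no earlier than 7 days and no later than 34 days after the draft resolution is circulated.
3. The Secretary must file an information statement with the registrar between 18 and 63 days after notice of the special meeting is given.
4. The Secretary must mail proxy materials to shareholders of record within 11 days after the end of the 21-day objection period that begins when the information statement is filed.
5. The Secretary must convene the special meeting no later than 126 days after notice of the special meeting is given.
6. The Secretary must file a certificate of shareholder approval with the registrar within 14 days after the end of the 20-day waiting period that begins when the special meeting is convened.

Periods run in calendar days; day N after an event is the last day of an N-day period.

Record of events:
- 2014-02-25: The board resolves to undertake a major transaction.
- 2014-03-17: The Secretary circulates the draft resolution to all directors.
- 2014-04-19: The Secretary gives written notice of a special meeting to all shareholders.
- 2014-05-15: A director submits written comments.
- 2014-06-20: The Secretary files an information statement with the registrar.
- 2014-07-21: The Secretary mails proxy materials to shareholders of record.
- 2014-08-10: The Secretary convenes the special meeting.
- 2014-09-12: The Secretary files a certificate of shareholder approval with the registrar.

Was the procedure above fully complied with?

Step 1: the window is 10–27 days after 2014-02-25 (when the board resolution is passed), so 2014-03-07 through 2014-03-24; done 2014-03-17, which is between those dates.
Step 2: the window is 7–34 days after 2014-03-17 (when the draft resolution is circulated), so 2014-03-24 through 2014-04-20; done 2014-04-19 — within the window.
Step 3: the window is 18–63 days after 2014-04-19 (when notice of the special meeting is given), so 2014-05-07 through 2014-06-21; done 2014-06-20 — within the window.
Step 4: 11 days after 2014-07-11 (end of the 21-day objection period, which began when the information statement is filed on 2014-06-20) is 2014-07-22; completed 2014-07-21, before the deadline.
Step 5: 126 days after 2014-04-19 (when notice of the special meeting is given) is 2014-08-23; 2014-08-10 is within that limit.
Step 6: 14 days after 2014-08-30 (end of the 20-day waiting period, which began when the special meeting is convened on 2014-08-10) is 2014-09-13; done 2014-09-12 — timely.

Yes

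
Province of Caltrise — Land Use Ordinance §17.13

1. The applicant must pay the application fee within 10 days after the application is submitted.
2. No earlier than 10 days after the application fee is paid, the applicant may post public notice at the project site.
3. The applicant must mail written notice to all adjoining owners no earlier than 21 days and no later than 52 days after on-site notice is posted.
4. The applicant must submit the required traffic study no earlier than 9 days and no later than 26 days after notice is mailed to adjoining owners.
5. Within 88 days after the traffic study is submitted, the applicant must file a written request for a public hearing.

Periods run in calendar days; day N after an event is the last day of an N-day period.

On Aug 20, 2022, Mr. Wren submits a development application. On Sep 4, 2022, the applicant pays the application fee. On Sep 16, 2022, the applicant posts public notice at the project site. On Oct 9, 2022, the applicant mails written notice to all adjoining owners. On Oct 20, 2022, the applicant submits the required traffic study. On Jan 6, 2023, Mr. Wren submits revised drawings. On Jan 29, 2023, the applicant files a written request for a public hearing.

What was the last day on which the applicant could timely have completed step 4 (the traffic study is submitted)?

Nov 4, 2022

Step 4 runs from Oct 9, 2022, when notice is mailed to adjoining owners. The window is 9–26 days after Oct 9, 2022; it closes on Nov 4, 2022.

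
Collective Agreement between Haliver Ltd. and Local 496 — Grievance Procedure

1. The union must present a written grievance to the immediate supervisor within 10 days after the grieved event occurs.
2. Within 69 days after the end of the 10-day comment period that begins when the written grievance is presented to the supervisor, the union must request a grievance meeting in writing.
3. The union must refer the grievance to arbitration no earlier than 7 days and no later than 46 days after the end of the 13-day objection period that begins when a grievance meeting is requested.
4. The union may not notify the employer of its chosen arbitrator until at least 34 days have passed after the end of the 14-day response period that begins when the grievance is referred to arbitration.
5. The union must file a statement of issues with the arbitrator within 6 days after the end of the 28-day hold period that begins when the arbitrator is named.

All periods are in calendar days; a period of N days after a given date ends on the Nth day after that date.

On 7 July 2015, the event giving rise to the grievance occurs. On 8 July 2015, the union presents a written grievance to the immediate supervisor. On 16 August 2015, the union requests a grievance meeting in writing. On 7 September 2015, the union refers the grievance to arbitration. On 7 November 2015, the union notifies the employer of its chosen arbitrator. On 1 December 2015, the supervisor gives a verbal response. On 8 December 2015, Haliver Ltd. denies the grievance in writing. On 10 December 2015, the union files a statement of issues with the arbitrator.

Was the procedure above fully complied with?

Yes

Step 1 — counting 10 days from 7 July 2015 (when the grieved event occurs) gives a deadline of 17 July 2015; done 8 July 2015 — timely.
Step 2 — counting 69 days from 18 July 2015 (end of the 10-day comment period, which began when the written grievance is presented to the supervisor on 8 July 2015) gives a deadline of 25 September 2015; completed 16 August 2015, before the deadline.
Step 3 — 7 and 46 days from 29 August 2015 (end of the 13-day objection period, which began when a grievance meeting is requested on 16 August 2015) are 5 September 2015 and 14 October 2015 respectively; 7 September 2015 falls inside that range.
Step 4 — must wait 34 days from 21 September 2015 (end of the 14-day response period, which began when the grievance is referred to arbitration on 7 September 2015), so not before 25 October 2015; done 7 November 2015, after the minimum wait.
Step 5 — counting 6 days from 5 December 2015 (end of the 28-day hold period, which began when the arbitrator is named on 7 November 2015) gives a deadline of 11 December 2015; completed 10 December 2015, before the deadline.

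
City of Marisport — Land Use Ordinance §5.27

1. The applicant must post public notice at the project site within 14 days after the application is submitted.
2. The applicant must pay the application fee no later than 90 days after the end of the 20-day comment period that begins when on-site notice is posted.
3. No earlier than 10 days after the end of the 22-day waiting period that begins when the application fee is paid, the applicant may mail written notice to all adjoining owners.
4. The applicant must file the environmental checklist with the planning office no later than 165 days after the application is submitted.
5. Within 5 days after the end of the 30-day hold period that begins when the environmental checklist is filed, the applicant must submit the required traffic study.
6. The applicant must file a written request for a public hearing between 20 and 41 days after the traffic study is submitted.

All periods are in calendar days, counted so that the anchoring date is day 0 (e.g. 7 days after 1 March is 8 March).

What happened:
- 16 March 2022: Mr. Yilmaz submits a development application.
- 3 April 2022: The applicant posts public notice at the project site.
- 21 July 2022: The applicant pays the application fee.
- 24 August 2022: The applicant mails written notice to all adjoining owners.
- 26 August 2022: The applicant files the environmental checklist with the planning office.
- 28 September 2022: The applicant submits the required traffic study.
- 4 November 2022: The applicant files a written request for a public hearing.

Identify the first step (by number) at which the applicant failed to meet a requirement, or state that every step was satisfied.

Step 1

Step 1 — counting 14 days from 16 March 2022 (when the application is submitted) gives a deadline of 30 March 2022; done 3 April 2022 — 4 days late.
The procedure was therefore not followed at step 1.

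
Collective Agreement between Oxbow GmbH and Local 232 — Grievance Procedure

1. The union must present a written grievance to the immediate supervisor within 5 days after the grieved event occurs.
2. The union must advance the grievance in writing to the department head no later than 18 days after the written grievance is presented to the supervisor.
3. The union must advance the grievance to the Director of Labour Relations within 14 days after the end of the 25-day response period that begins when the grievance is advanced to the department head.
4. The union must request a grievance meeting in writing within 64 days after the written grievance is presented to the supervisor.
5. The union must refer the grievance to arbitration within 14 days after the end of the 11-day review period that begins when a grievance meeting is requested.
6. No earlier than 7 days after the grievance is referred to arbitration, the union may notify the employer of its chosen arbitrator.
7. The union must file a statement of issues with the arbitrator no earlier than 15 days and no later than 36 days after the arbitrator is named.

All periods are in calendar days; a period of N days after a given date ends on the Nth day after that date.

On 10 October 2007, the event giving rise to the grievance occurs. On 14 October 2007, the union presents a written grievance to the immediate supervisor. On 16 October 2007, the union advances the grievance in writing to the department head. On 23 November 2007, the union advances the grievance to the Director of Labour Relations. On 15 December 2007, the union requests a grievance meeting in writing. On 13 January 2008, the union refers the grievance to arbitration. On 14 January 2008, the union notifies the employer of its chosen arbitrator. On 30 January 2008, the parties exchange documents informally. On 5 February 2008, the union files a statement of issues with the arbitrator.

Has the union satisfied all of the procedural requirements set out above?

No

(1) due by 10 October 2007 + 5 days = 15 October 2007; done 14 October 2007 — timely.
(2) due by 14 October 2007 + 18 days = 1 November 2007; 16 October 2007 is within that limit.
(3) due by 10 November 2007 + 14 days = 24 November 2007; done 23 November 2007 — timely.
(4) due by 14 October 2007 + 64 days = 17 December 2007; done 15 December 2007 — timely.
(5) due by 26 December 2007 + 14 days = 9 January 2008; not done until 13 January 2008, 4 days after the deadline.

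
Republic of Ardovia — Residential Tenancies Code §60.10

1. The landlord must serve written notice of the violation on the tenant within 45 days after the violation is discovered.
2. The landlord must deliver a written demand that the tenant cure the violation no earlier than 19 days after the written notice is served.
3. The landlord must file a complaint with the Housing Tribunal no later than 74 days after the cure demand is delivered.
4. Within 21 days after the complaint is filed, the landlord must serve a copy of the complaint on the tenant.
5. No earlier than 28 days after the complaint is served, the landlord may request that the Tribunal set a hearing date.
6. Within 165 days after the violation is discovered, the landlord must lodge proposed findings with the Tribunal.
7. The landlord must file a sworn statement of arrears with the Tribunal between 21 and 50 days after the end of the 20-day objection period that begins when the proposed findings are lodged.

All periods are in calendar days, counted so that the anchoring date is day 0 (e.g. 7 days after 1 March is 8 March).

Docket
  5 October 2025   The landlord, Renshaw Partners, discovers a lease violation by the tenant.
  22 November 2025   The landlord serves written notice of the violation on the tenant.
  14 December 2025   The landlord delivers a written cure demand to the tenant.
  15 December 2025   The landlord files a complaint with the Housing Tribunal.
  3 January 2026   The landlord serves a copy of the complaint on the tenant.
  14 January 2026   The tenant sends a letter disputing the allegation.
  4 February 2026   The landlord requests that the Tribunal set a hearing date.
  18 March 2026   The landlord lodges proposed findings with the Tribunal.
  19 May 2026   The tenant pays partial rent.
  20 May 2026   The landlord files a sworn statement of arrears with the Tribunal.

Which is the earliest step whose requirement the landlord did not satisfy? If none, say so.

Step 1 — counting 45 days from 5 October 2025 (when the violation is discovered) gives a deadline of 19 November 2025; 22 November 2025 misses that deadline by 3 days.
Later steps need not be reached.

Step 1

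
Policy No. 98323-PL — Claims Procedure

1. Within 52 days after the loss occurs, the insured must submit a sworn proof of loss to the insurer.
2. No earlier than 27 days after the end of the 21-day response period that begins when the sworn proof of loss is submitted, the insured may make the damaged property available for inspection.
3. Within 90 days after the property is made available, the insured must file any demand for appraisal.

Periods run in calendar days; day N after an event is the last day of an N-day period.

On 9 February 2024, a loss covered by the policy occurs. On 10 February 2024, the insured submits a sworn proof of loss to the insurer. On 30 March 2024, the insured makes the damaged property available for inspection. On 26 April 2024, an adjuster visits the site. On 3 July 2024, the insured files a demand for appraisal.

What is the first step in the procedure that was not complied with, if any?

Step 3

Step 1 — counting 52 days from 9 February 2024 (when the loss occurs) gives a deadline of 1 April 2024; completed 10 February 2024, before the deadline.
Step 2 — must wait 27 days from 2 March 2024 (end of the 21-day response period, which began when the sworn proof of loss is submitted on 10 February 2024), so not before 29 March 2024; 30 March 2024 is on or after that date.
Step 3 — counting 90 days from 30 March 2024 (when the property is made available) gives a deadline of 28 June 2024; done 3 July 2024 — 5 days late.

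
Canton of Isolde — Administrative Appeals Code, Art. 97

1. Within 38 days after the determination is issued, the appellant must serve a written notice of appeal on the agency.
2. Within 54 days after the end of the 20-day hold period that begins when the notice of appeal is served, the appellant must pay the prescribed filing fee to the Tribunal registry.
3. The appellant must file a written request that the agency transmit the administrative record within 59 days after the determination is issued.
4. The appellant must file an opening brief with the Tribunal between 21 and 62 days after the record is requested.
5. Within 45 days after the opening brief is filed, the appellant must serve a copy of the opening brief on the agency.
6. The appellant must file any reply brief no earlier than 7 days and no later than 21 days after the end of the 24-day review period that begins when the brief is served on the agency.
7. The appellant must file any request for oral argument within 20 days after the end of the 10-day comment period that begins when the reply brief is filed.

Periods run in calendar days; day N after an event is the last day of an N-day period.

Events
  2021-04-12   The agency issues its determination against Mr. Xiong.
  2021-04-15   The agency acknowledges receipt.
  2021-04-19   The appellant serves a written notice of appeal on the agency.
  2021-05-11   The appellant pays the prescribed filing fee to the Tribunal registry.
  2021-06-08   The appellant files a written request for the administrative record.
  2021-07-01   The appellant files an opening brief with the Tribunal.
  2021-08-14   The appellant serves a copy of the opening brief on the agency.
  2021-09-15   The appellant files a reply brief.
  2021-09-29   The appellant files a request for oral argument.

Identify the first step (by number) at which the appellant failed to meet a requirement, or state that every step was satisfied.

Step 1 — counting 38 days from 2021-04-12 (when the determination is issued) gives a deadline of 2021-05-20; 2021-04-19 is within that limit.
Step 2 — counting 54 days from 2021-05-09 (end of the 20-day hold period, which began when the notice of appeal is served on 2021-04-19) gives a deadline of 2021-07-02; done 2021-05-11 — timely.
Step 3 — counting 59 days from 2021-04-12 (when the determination is issued) gives a deadline of 2021-06-10; done 2021-06-08 — timely.
Step 4 — 21 and 62 days from 2021-06-08 (when the record is requested) are 2021-06-29 and 2021-08-09 respectively; done 2021-07-01 — within the window.
Step 5 — counting 45 days from 2021-07-01 (when the opening brief is filed) gives a deadline of 2021-08-15; done 2021-08-14 — timely.
Step 6 — 7 and 21 days from 2021-09-07 (end of the 24-day review period, which began when the brief is served on the agency on 2021-08-14) are 2021-09-14 and 2021-09-28 respectively; 2021-09-15 falls inside that range.
Step 7 — counting 20 days from 2021-09-25 (end of the 10-day comment period, which began when the reply brief is filed on 2021-09-15) gives a deadline of 2021-10-15; 2021-09-29 is within that limit.

None — every step was satisfied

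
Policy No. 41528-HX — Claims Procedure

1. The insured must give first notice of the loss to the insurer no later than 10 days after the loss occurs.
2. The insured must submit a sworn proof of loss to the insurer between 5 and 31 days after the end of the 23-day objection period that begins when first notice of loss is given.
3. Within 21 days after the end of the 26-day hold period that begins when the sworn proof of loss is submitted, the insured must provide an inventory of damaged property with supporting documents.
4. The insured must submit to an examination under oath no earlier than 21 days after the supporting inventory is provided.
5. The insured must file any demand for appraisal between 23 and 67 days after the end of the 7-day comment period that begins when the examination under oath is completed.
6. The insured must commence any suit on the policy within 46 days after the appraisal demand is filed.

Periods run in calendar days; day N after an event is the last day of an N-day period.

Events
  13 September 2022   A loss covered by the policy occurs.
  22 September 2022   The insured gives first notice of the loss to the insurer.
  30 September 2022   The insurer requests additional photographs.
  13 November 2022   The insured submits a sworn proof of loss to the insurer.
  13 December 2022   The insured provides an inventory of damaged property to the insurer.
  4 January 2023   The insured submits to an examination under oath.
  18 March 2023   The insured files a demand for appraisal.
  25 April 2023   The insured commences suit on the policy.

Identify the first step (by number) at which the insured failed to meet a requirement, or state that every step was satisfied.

Step 1: 10 days after 13 September 2022 (when the loss occurs) is 23 September 2022; 22 September 2022 is within that limit.
Step 2: the window is 5–31 days after 15 October 2022 (end of the 23-day objection period, which began when first notice of loss is given on 22 September 2022), so 20 October 2022 through 15 November 2022; done 13 November 2022, which is between those dates.
Step 3: 21 days after 9 December 2022 (end of the 26-day hold period, which began when the sworn proof of loss is submitted on 13 November 2022) is 30 December 2022; completed 13 December 2022, before the deadline.
Step 4: the earliest permitted date is 21 days after 13 December 2022 (when the supporting inventory is provided), i.e. 3 January 2023; done 4 January 2023, after the minimum wait.
Step 5: the window is 23–67 days after 11 January 2023 (end of the 7-day comment period, which began when the examination under oath is completed on 4 January 2023), so 3 February 2023 through 19 March 2023; done 18 March 2023 — within the window.
Step 6: 46 days after 18 March 2023 (when the appraisal demand is filed) is 3 May 2023; 25 April 2023 is within that limit.

None — every step was satisfied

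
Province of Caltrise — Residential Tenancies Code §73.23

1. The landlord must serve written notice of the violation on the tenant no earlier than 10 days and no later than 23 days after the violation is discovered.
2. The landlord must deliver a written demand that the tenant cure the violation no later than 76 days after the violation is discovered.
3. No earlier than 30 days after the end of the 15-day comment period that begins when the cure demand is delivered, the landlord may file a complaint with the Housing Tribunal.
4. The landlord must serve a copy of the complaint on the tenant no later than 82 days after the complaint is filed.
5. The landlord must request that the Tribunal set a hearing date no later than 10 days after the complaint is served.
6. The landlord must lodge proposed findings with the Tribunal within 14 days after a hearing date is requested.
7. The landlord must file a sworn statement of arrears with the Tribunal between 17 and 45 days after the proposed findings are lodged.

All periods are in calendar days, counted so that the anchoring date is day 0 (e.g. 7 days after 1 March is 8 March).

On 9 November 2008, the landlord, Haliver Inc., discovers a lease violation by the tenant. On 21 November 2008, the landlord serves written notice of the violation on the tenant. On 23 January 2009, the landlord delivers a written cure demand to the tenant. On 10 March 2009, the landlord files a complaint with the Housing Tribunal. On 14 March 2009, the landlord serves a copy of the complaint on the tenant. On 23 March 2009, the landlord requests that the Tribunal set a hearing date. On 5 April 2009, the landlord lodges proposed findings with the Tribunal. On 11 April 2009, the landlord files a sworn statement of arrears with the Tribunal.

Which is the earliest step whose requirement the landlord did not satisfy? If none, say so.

Step 7

(1) the permitted window runs from 9 November 2008 + 10 = 19 November 2008 to 9 November 2008 + 23 = 2 December 2008; done 21 November 2008 — within the window.
(2) due by 9 November 2008 + 76 days = 24 January 2009; completed 23 January 2009, before the deadline.
(3) permitted from 7 February 2009 + 30 days = 9 March 2009 onward; 10 March 2009 is on or after that date.
(4) due by 10 March 2009 + 82 days = 31 May 2009; 14 March 2009 is within that limit.
(5) due by 14 March 2009 + 10 days = 24 March 2009; completed 23 March 2009, before the deadline.
(6) due by 23 March 2009 + 14 days = 6 April 2009; completed 5 April 2009, before the deadline.
(7) the permitted window runs from 5 April 2009 + 17 = 22 April 2009 to 5 April 2009 + 45 = 20 May 2009; done 11 April 2009 — 11 days before the window opened.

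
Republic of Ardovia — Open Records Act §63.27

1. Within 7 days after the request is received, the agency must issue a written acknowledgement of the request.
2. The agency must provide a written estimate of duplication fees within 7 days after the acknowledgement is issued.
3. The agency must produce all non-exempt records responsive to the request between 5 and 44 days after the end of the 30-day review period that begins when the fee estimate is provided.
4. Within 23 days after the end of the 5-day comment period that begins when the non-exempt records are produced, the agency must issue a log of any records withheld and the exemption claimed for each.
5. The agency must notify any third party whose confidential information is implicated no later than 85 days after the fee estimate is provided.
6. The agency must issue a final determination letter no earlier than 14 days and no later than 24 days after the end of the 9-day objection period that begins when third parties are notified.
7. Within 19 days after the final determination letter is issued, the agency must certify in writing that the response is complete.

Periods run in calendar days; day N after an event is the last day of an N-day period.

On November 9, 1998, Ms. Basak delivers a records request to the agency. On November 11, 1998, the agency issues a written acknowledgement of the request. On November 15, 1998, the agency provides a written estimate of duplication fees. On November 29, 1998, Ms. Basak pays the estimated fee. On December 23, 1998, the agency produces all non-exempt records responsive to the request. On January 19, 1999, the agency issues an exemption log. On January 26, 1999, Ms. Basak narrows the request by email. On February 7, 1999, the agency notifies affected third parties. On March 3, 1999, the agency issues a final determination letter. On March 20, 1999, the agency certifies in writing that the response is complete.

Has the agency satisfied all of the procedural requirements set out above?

Yes

(1) due by November 9, 1998 + 7 days = November 16, 1998; completed November 11, 1998, before the deadline.
(2) due by November 11, 1998 + 7 days = November 18, 1998; November 15, 1998 is within that limit.
(3) the permitted window runs from December 15, 1998 + 5 = December 20, 1998 to December 15, 1998 + 44 = January 28, 1999; done December 23, 1998, which is between those dates.
(4) due by December 28, 1998 + 23 days = January 20, 1999; completed January 19, 1999, before the deadline.
(5) due by November 15, 1998 + 85 days = February 8, 1999; completed February 7, 1999, before the deadline.
(6) the permitted window runs from February 16, 1999 + 14 = March 2, 1999 to February 16, 1999 + 24 = March 12, 1999; done March 3, 1999, which is between those dates.
(7) due by March 3, 1999 + 19 days = March 22, 1999; March 20, 1999 is within that limit.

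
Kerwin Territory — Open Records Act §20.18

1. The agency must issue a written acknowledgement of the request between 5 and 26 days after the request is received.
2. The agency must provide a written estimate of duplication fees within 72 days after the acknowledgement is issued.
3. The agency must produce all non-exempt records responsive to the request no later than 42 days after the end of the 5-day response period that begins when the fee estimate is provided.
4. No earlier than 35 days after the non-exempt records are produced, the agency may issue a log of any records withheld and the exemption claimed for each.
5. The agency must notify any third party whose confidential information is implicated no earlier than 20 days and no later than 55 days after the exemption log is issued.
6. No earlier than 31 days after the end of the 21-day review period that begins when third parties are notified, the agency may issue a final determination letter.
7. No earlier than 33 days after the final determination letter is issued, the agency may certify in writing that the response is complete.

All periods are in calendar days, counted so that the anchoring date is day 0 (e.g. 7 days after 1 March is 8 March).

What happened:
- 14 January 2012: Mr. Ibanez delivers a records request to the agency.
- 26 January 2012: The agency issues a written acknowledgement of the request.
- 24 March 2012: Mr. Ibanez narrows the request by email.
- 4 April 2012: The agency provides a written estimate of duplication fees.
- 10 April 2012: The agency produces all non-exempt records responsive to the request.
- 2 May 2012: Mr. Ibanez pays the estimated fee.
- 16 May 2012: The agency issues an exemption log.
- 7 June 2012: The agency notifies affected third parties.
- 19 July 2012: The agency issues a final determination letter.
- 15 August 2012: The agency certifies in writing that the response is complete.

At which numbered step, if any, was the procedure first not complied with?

Step 1 — 5 and 26 days from 14 January 2012 (when the request is received) are 19 January 2012 and 9 February 2012 respectively; done 26 January 2012 — within the window.
Step 2 — counting 72 days from 26 January 2012 (when the acknowledgement is issued) gives a deadline of 7 April 2012; done 4 April 2012 — timely.
Step 3 — counting 42 days from 9 April 2012 (end of the 5-day response period, which began when the fee estimate is provided on 4 April 2012) gives a deadline of 21 May 2012; completed 10 April 2012, before the deadline.
Step 4 — must wait 35 days from 10 April 2012 (when the non-exempt records are produced), so not before 15 May 2012; done 16 May 2012 — permitted.
Step 5 — 20 and 55 days from 16 May 2012 (when the exemption log is issued) are 5 June 2012 and 10 July 2012 respectively; 7 June 2012 falls inside that range.
Step 6 — must wait 31 days from 28 June 2012 (end of the 21-day review period, which began when third parties are notified on 7 June 2012), so not before 29 July 2012; 19 July 2012 is 10 days before the earliest permitted date.

Step 6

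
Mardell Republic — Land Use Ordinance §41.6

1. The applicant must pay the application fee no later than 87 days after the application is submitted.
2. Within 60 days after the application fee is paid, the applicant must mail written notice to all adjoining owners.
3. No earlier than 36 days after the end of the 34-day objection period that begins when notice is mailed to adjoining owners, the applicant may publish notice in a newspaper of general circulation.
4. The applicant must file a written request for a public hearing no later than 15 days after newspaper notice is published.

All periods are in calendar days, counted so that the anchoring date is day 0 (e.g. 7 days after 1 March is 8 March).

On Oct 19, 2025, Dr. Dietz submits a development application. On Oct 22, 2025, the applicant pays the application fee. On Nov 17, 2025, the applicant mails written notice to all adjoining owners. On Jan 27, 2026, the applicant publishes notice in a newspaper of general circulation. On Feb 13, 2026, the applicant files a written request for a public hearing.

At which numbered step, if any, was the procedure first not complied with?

Step 4

Step 1 — counting 87 days from Oct 19, 2025 (when the application is submitted) gives a deadline of Jan 14, 2026; done Oct 22, 2025 — timely.
Step 2 — counting 60 days from Oct 22, 2025 (when the application fee is paid) gives a deadline of Dec 21, 2025; completed Nov 17, 2025, before the deadline.
Step 3 — must wait 36 days from Dec 21, 2025 (end of the 34-day objection period, which began when notice is mailed to adjoining owners on Nov 17, 2025), so not before Jan 26, 2026; Jan 27, 2026 is on or after that date.
Step 4 — counting 15 days from Jan 27, 2026 (when newspaper notice is published) gives a deadline of Feb 11, 2026; Feb 13, 2026 misses that deadline by 2 days.
The procedure was therefore not followed at step 4.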